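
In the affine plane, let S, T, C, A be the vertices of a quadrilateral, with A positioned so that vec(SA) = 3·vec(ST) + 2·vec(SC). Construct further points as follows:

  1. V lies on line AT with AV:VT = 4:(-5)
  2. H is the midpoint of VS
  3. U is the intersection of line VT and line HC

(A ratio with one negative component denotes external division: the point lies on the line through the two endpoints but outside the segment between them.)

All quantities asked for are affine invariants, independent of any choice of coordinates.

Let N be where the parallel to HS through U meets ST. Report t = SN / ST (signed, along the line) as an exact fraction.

Choose coordinates S = (0, 0), T = (1, 0), C = (0, 1), A = (3, 2).
1. V lies on line AT with AV:VT = 4:(-5) ⇒ V = (11, 10)
2. H is the midpoint of VS ⇒ H = (11/2, 5)
3. U is the intersection of line VT and line HC ⇒ U = (22/3, 19/3)
through U parallel to HS: direction (-11/2, -5); meets ST at N = (11/30, 0)
N = S + t·(T−S) with t = 11/30

t = 11/30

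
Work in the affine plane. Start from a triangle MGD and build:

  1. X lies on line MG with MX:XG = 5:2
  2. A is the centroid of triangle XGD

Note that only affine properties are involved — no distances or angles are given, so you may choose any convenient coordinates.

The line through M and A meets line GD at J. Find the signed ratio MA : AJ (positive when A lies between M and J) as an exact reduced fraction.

MA:AJ = 19/2

Assign M = (0, 0), G = (1, 0), D = (0, 1) — the answer is frame-independent, so this choice is without loss of generality.
1. X lies on line MG with MX:XG = 5:2 ⇒ X = (5/7, 0)
2. A is the centroid of triangle XGD ⇒ A = (4/7, 1/3)
line MA meets GD at J = (12/19, 7/19)
A = M + t·(J−M) with t = 19/21, so MA:AJ = 19/21:2/21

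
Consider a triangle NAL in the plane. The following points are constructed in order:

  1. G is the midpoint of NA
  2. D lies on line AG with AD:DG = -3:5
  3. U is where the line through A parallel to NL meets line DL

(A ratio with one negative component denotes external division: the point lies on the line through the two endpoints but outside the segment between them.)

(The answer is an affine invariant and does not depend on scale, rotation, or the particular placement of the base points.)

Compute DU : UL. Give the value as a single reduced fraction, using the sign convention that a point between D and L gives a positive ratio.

DU:UL = 3/4

Work in coordinates with N = (0, 0), A = (1, 0), L = (0, 1).
1. G is the midpoint of NA ⇒ G = (1/2, 0)
2. D lies on line AG with AD:DG = -3:5 ⇒ D = (7/4, 0)
3. U is where the line through A parallel to NL meets line DL ⇒ U = (1, 3/7)
U = D + t·(L−D) with t = 3/7, so DU:UL = t:(1−t) = 3/7:4/7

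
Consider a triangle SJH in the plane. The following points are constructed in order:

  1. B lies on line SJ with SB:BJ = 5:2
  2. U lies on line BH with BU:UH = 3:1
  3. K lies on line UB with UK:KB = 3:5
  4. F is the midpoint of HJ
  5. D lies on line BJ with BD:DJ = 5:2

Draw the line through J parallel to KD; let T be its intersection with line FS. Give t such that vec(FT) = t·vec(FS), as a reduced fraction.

Set S = (0, 0), J = (1, 0), H = (0, 1); any affine frame gives the same invariant.
1. B lies on line SJ with SB:BJ = 5:2 ⇒ B = (5/7, 0)
2. U lies on line BH with BU:UH = 3:1 ⇒ U = (5/28, 3/4)
3. K lies on line UB with UK:KB = 3:5 ⇒ K = (85/224, 15/32)
4. F is the midpoint of HJ ⇒ F = (1/2, 1/2)
5. D lies on line BJ with BD:DJ = 5:2 ⇒ D = (45/49, 0)
through J parallel to KD: direction (845/1568, -15/32); meets FS at T = (147/316, 147/316)
T = F + t·(S−F) with t = 11/158

t = 11/158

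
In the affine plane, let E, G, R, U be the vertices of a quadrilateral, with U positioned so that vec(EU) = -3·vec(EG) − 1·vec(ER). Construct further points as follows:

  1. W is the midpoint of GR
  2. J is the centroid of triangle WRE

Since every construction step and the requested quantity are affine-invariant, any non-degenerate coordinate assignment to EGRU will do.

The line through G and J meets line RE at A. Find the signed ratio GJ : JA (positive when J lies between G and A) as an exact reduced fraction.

Choose coordinates E = (0, 0), G = (1, 0), R = (0, 1), U = (-3, -1).
1. W is the midpoint of GR ⇒ W = (1/2, 1/2)
2. J is the centroid of triangle WRE ⇒ J = (1/6, 1/2)
line GJ meets RE at A = (0, 3/5)
J = G + t·(A−G) with t = 5/6, so GJ:JA = 5/6:1/6

GJ:JA = 5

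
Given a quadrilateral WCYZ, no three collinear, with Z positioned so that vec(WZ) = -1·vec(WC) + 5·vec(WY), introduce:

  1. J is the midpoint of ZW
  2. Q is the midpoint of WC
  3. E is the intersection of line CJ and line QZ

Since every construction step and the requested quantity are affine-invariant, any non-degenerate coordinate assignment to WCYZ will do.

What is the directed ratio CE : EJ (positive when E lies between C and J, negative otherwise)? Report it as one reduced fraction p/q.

CE:EJ = 2

Work in coordinates with W = (0, 0), C = (1, 0), Y = (0, 1), Z = (-1, 5).
1. J is the midpoint of ZW ⇒ J = (-1/2, 5/2)
2. Q is the midpoint of WC ⇒ Q = (1/2, 0)
3. E is the intersection of line CJ and line QZ ⇒ E = (0, 5/3)
E = C + t·(J−C) with t = 2/3, so CE:EJ = t:(1−t) = 2/3:1/3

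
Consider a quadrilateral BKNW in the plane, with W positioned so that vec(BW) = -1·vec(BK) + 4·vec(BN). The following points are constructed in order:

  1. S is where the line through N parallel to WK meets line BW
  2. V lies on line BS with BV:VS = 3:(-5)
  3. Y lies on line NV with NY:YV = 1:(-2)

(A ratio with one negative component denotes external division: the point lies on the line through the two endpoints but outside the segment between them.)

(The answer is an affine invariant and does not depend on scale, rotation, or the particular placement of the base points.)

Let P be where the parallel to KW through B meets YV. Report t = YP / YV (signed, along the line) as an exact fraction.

t = 7/10

Choose coordinates B = (0, 0), K = (1, 0), N = (0, 1), W = (-1, 4).
1. S is where the line through N parallel to WK meets line BW ⇒ S = (-1/2, 2)
2. V lies on line BS with BV:VS = 3:(-5) ⇒ V = (3/4, -3)
3. Y lies on line NV with NY:YV = 1:(-2) ⇒ Y = (-3/4, 5)
through B parallel to KW: direction (-2, 4); meets YV at P = (3/10, -3/5)
P = Y + t·(V−Y) with t = 7/10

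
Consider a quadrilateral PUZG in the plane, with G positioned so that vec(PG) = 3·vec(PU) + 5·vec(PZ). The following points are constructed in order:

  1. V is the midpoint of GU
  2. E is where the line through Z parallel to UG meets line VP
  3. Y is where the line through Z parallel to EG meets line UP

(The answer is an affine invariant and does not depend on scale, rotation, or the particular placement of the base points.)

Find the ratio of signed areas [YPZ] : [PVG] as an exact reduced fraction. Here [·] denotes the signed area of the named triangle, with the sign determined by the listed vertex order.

[YPZ]:[PVG] = 19/75

Choose coordinates P = (0, 0), U = (1, 0), Z = (0, 1), G = (3, 5).
1. V is the midpoint of GU ⇒ V = (2, 5/2)
2. E is where the line through Z parallel to UG meets line VP ⇒ E = (-4/5, -1)
3. Y is where the line through Z parallel to EG meets line UP ⇒ Y = (-19/30, 0)
2·[YPZ] = 19/30, 2·[PVG] = 5/2
[YPZ]:[PVG] = 19/30:5/2 = 19/75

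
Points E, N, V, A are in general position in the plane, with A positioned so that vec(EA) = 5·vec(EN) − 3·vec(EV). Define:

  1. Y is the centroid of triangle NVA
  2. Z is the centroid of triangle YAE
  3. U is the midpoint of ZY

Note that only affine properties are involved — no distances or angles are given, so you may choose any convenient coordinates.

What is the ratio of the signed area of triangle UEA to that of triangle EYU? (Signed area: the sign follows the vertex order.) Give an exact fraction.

[UEA]:[EYU] = -4

Set E = (0, 0), N = (1, 0), V = (0, 1), A = (5, -3); any affine frame gives the same invariant.
1. Y is the centroid of triangle NVA ⇒ Y = (2, -2/3)
2. Z is the centroid of triangle YAE ⇒ Z = (7/3, -11/9)
3. U is the midpoint of ZY ⇒ U = (13/6, -17/18)
2·[UEA] = 16/9, 2·[EYU] = -4/9
[UEA]:[EYU] = 16/9:-4/9 = -4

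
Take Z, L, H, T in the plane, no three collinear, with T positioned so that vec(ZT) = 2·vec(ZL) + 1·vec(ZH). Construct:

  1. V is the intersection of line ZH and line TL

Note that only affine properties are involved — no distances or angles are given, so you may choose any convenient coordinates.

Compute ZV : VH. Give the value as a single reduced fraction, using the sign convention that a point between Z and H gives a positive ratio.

ZV:VH = -1/2

Work in coordinates with Z = (0, 0), L = (1, 0), H = (0, 1), T = (2, 1).
1. V is the intersection of line ZH and line TL ⇒ V = (0, -1)
V = Z + t·(H−Z) with t = -1, so ZV:VH = t:(1−t) = -1:2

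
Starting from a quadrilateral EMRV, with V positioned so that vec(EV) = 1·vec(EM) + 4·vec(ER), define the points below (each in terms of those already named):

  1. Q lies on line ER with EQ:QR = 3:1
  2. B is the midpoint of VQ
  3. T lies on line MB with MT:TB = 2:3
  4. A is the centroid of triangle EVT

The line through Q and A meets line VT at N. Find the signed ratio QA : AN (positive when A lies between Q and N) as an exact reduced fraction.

QA:AN = 11/5

Work in coordinates with E = (0, 0), M = (1, 0), R = (0, 1), V = (1, 4).
1. Q lies on line ER with EQ:QR = 3:1 ⇒ Q = (0, 3/4)
2. B is the midpoint of VQ ⇒ B = (1/2, 19/8)
3. T lies on line MB with MT:TB = 2:3 ⇒ T = (4/5, 19/20)
4. A is the centroid of triangle EVT ⇒ A = (3/5, 33/20)
line QA meets VT at N = (48/55, 453/220)
A = Q + t·(N−Q) with t = 11/16, so QA:AN = 11/16:5/16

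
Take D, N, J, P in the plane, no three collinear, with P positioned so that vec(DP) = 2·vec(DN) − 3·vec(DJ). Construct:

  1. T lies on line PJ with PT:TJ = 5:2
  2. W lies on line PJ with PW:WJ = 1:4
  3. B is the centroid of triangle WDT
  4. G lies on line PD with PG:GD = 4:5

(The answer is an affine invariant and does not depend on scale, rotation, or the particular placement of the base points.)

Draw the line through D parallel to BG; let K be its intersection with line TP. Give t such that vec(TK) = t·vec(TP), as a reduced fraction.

Assign D = (0, 0), N = (1, 0), J = (0, 1), P = (2, -3) — the answer is frame-independent, so this choice is without loss of generality.
1. T lies on line PJ with PT:TJ = 5:2 ⇒ T = (4/7, -1/7)
2. W lies on line PJ with PW:WJ = 1:4 ⇒ W = (8/5, -11/5)
3. B is the centroid of triangle WDT ⇒ B = (76/105, -82/105)
4. G lies on line PD with PG:GD = 4:5 ⇒ G = (10/9, -5/3)
through D parallel to BG: direction (122/315, -31/35); meets TP at K = (-122/35, 279/35)
K = T + t·(P−T) with t = -71/25

t = -71/25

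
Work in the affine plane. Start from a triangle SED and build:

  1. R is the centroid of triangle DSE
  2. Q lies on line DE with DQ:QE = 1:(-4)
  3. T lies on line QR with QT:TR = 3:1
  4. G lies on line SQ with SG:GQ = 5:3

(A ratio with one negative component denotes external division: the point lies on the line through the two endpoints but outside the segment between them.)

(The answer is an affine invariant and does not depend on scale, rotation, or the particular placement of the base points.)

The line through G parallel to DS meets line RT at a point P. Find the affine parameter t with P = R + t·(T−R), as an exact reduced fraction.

t = 13/4

Set S = (0, 0), E = (1, 0), D = (0, 1); any affine frame gives the same invariant.
1. R is the centroid of triangle DSE ⇒ R = (1/3, 1/3)
2. Q lies on line DE with DQ:QE = 1:(-4) ⇒ Q = (-1/3, 4/3)
3. T lies on line QR with QT:TR = 3:1 ⇒ T = (1/6, 7/12)
4. G lies on line SQ with SG:GQ = 5:3 ⇒ G = (-5/24, 5/6)
through G parallel to DS: direction (0, -1); meets RT at P = (-5/24, 55/48)
P = R + t·(T−R) with t = 13/4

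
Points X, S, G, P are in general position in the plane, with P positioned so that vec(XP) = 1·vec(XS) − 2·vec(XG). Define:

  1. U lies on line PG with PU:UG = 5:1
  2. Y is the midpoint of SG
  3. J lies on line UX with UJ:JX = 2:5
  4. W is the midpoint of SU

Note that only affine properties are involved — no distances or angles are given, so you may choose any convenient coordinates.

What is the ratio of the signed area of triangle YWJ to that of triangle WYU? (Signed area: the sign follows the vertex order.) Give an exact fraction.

Choose coordinates X = (0, 0), S = (1, 0), G = (0, 1), P = (1, -2).
1. U lies on line PG with PU:UG = 5:1 ⇒ U = (1/6, 1/2)
2. Y is the midpoint of SG ⇒ Y = (1/2, 1/2)
3. J lies on line UX with UJ:JX = 2:5 ⇒ J = (5/42, 5/14)
4. W is the midpoint of SU ⇒ W = (7/12, 1/4)
2·[YWJ] = -3/28, 2·[WYU] = 1/12
[YWJ]:[WYU] = -3/28:1/12 = -9/7

[YWJ]:[WYU] = -9/7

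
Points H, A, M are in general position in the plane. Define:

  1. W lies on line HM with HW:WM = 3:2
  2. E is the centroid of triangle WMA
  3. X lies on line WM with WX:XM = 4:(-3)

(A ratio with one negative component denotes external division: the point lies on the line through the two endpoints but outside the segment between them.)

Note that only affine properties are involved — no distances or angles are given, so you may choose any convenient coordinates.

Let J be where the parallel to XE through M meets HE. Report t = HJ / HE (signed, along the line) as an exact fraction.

t = 5/11

Work in coordinates with H = (0, 0), A = (1, 0), M = (0, 1).
1. W lies on line HM with HW:WM = 3:2 ⇒ W = (0, 3/5)
2. E is the centroid of triangle WMA ⇒ E = (1/3, 8/15)
3. X lies on line WM with WX:XM = 4:(-3) ⇒ X = (0, 11/5)
through M parallel to XE: direction (1/3, -5/3); meets HE at J = (5/33, 8/33)
J = H + t·(E−H) with t = 5/11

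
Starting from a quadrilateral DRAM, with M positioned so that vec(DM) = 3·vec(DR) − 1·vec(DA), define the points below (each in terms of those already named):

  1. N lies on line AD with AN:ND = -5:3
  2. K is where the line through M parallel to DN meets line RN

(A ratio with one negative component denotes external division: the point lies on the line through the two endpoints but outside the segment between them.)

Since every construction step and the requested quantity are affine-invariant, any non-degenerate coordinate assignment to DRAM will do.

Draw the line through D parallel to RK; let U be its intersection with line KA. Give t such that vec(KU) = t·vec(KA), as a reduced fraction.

t = 3/5

Choose coordinates D = (0, 0), R = (1, 0), A = (0, 1), M = (3, -1).
1. N lies on line AD with AN:ND = -5:3 ⇒ N = (0, -3/2)
2. K is where the line through M parallel to DN meets line RN ⇒ K = (3, 3)
through D parallel to RK: direction (2, 3); meets KA at U = (6/5, 9/5)
U = K + t·(A−K) with t = 3/5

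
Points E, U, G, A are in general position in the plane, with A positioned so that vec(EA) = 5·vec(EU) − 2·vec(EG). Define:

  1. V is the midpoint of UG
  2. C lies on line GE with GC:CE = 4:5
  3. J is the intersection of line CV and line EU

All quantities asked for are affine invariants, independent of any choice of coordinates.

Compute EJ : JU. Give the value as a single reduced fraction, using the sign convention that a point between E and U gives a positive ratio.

EJ:JU = -5/4

Work in coordinates with E = (0, 0), U = (1, 0), G = (0, 1), A = (5, -2).
1. V is the midpoint of UG ⇒ V = (1/2, 1/2)
2. C lies on line GE with GC:CE = 4:5 ⇒ C = (0, 5/9)
3. J is the intersection of line CV and line EU ⇒ J = (5, 0)
J = E + t·(U−E) with t = 5, so EJ:JU = t:(1−t) = 5:-4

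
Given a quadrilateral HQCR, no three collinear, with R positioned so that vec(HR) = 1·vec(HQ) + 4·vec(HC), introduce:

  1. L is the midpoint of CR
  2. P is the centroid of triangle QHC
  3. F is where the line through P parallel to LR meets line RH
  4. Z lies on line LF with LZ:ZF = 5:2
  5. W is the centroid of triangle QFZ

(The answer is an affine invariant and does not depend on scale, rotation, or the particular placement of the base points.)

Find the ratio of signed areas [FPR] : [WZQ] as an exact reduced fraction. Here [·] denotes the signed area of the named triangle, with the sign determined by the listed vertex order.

[FPR]:[WZQ] = -35/11

Set H = (0, 0), Q = (1, 0), C = (0, 1), R = (1, 4); any affine frame gives the same invariant.
1. L is the midpoint of CR ⇒ L = (1/2, 5/2)
2. P is the centroid of triangle QHC ⇒ P = (1/3, 1/3)
3. F is where the line through P parallel to LR meets line RH ⇒ F = (-2/3, -8/3)
4. Z lies on line LF with LZ:ZF = 5:2 ⇒ Z = (-1/3, -25/21)
5. W is the centroid of triangle QFZ ⇒ W = (0, -9/7)
2·[FPR] = 5/3, 2·[WZQ] = -11/21
[FPR]:[WZQ] = 5/3:-11/21 = -35/11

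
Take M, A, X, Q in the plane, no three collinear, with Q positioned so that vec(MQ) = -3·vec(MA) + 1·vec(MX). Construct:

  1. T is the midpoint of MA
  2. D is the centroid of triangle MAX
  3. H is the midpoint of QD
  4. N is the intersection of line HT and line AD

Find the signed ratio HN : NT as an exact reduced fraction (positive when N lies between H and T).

HN:NT = -2

Set M = (0, 0), A = (1, 0), X = (0, 1), Q = (-3, 1); any affine frame gives the same invariant.
1. T is the midpoint of MA ⇒ T = (1/2, 0)
2. D is the centroid of triangle MAX ⇒ D = (1/3, 1/3)
3. H is the midpoint of QD ⇒ H = (-4/3, 2/3)
4. N is the intersection of line HT and line AD ⇒ N = (7/3, -2/3)
N = H + t·(T−H) with t = 2, so HN:NT = t:(1−t) = 2:-1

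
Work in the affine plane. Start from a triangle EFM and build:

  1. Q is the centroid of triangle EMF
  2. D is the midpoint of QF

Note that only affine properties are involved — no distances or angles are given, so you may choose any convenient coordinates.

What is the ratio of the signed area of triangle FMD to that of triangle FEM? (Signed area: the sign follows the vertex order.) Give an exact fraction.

Assign E = (0, 0), F = (1, 0), M = (0, 1) — the answer is frame-independent, so this choice is without loss of generality.
1. Q is the centroid of triangle EMF ⇒ Q = (1/3, 1/3)
2. D is the midpoint of QF ⇒ D = (2/3, 1/6)
2·[FMD] = 1/6, 2·[FEM] = -1
[FMD]:[FEM] = 1/6:-1 = -1/6

[FMD]:[FEM] = -1/6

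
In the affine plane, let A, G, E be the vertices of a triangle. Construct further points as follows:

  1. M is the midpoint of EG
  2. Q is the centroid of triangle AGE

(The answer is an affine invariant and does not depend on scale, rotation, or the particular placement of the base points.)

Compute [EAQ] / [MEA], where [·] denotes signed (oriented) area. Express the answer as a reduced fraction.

[EAQ]:[MEA] = 2/3

Work in coordinates with A = (0, 0), G = (1, 0), E = (0, 1).
1. M is the midpoint of EG ⇒ M = (1/2, 1/2)
2. Q is the centroid of triangle AGE ⇒ Q = (1/3, 1/3)
2·[EAQ] = 1/3, 2·[MEA] = 1/2
[EAQ]:[MEA] = 1/3:1/2 = 2/3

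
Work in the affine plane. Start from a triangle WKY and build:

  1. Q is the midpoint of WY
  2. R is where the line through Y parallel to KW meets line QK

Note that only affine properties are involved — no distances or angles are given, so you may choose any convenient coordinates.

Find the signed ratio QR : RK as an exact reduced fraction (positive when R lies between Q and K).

QR:RK = -1/2

Assign W = (0, 0), K = (1, 0), Y = (0, 1) — the answer is frame-independent, so this choice is without loss of generality.
1. Q is the midpoint of WY ⇒ Q = (0, 1/2)
2. R is where the line through Y parallel to KW meets line QK ⇒ R = (-1, 1)
R = Q + t·(K−Q) with t = -1, so QR:RK = t:(1−t) = -1:2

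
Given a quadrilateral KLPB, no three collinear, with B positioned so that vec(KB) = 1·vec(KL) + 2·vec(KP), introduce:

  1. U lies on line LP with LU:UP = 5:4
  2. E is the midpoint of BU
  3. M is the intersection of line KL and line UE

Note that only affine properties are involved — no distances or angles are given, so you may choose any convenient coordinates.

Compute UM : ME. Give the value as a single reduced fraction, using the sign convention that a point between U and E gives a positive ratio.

UM:ME = -10/23

Set K = (0, 0), L = (1, 0), P = (0, 1), B = (1, 2); any affine frame gives the same invariant.
1. U lies on line LP with LU:UP = 5:4 ⇒ U = (4/9, 5/9)
2. E is the midpoint of BU ⇒ E = (13/18, 23/18)
3. M is the intersection of line KL and line UE ⇒ M = (3/13, 0)
M = U + t·(E−U) with t = -10/13, so UM:ME = t:(1−t) = -10/13:23/13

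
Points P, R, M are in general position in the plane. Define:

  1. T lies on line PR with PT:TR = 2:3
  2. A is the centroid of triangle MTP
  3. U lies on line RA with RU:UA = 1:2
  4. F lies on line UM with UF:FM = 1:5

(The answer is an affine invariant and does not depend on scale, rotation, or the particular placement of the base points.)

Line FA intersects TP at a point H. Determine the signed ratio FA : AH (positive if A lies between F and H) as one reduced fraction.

FA:AH = -2/9

Work in coordinates with P = (0, 0), R = (1, 0), M = (0, 1).
1. T lies on line PR with PT:TR = 2:3 ⇒ T = (2/5, 0)
2. A is the centroid of triangle MTP ⇒ A = (2/15, 1/3)
3. U lies on line RA with RU:UA = 1:2 ⇒ U = (32/45, 1/9)
4. F lies on line UM with UF:FM = 1:5 ⇒ F = (16/27, 7/27)
line FA meets TP at H = (11/5, 0)
A = F + t·(H−F) with t = -2/7, so FA:AH = -2/7:9/7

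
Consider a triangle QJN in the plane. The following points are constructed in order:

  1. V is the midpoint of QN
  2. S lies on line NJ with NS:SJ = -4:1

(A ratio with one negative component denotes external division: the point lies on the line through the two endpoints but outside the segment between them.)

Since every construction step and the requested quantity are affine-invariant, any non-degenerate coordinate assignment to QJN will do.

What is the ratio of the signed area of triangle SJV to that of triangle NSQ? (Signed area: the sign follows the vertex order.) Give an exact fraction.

[SJV]:[NSQ] = -1/8

Set Q = (0, 0), J = (1, 0), N = (0, 1); any affine frame gives the same invariant.
1. V is the midpoint of QN ⇒ V = (0, 1/2)
2. S lies on line NJ with NS:SJ = -4:1 ⇒ S = (4/3, -1/3)
2·[SJV] = 1/6, 2·[NSQ] = -4/3
[SJV]:[NSQ] = 1/6:-4/3 = -1/8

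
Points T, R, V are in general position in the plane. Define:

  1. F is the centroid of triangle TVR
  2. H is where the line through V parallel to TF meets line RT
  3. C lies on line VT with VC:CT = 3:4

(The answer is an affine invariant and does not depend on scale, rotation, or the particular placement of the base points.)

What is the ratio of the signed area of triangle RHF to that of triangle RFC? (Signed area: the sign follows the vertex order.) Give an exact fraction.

[RHF]:[RFC] = 14

Work in coordinates with T = (0, 0), R = (1, 0), V = (0, 1).
1. F is the centroid of triangle TVR ⇒ F = (1/3, 1/3)
2. H is where the line through V parallel to TF meets line RT ⇒ H = (-1, 0)
3. C lies on line VT with VC:CT = 3:4 ⇒ C = (0, 4/7)
2·[RHF] = -2/3, 2·[RFC] = -1/21
[RHF]:[RFC] = -2/3:-1/21 = 14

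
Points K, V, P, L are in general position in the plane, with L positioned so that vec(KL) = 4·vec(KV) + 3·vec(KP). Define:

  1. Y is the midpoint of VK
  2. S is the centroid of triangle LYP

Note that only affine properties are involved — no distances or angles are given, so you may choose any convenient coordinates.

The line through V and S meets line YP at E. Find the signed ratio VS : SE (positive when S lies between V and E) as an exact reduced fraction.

Set K = (0, 0), V = (1, 0), P = (0, 1), L = (4, 3); any affine frame gives the same invariant.
1. Y is the midpoint of VK ⇒ Y = (1/2, 0)
2. S is the centroid of triangle LYP ⇒ S = (3/2, 4/3)
line VS meets YP at E = (11/14, -4/7)
S = V + t·(E−V) with t = -7/3, so VS:SE = -7/3:10/3

VS:SE = -7/10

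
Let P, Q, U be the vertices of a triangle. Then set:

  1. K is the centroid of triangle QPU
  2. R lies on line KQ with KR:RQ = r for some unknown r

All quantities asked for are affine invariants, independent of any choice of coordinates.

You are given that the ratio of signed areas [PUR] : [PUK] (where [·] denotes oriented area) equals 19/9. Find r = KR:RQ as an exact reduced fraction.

r = 5/4

Assign P = (0, 0), Q = (1, 0), U = (0, 1) — the answer is frame-independent, so this choice is without loss of generality.
1. K is the centroid of triangle QPU ⇒ K = (1/3, 1/3)
2. With KR:RQ = r, write λ = r/(r+1) so R = K + λ·(Q−K); R is affine-linear in λ
Every point depending on R is an affine combination of R and λ-independent points, so each such coordinate is linear in λ; the λ² term in each signed area is a multiple of (Q−K)×(Q−K) = 0, so 2·[PUR] and 2·[PUK] are each linear in λ. Evaluating at λ=0 and λ=1:
  2·[PUR] = -2/3·λ − 1/3,   2·[PUK] = -1/3
So [PUR]:[PUK] = (-2/3·λ − 1/3) / (-1/3). Setting this equal to 19/9:
  -2/3·λ − 1/3 = 19/9·(-1/3)  ⇒  λ = 5/9
Then r = λ/(1−λ) = (5/9)/(4/9) = 5/4. Check: with r = 5/4, R = (19/27, 4/27) and [PUR]:[PUK] = 19/9 as required.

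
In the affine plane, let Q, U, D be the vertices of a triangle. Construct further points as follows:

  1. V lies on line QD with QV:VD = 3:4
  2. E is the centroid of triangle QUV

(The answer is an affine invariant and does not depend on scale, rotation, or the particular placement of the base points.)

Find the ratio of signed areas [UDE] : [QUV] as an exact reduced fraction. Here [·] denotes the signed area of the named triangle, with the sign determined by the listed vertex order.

[UDE]:[QUV] = 11/9

Work in coordinates with Q = (0, 0), U = (1, 0), D = (0, 1).
1. V lies on line QD with QV:VD = 3:4 ⇒ V = (0, 3/7)
2. E is the centroid of triangle QUV ⇒ E = (1/3, 1/7)
2·[UDE] = 11/21, 2·[QUV] = 3/7
[UDE]:[QUV] = 11/21:3/7 = 11/9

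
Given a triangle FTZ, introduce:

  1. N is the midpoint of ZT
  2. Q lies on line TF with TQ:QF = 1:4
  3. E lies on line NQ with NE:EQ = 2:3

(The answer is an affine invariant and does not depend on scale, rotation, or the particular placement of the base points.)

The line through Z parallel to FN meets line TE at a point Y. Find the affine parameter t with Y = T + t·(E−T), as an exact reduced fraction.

t = 50/17

Choose coordinates F = (0, 0), T = (1, 0), Z = (0, 1).
1. N is the midpoint of ZT ⇒ N = (1/2, 1/2)
2. Q lies on line TF with TQ:QF = 1:4 ⇒ Q = (4/5, 0)
3. E lies on line NQ with NE:EQ = 2:3 ⇒ E = (31/50, 3/10)
through Z parallel to FN: direction (1/2, 1/2); meets TE at Y = (-2/17, 15/17)
Y = T + t·(E−T) with t = 50/17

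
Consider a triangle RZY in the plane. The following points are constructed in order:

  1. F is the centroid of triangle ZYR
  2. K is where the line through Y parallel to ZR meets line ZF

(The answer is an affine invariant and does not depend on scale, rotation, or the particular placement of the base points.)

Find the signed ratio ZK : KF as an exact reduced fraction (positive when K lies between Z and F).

ZK:KF = -3/2

Work in coordinates with R = (0, 0), Z = (1, 0), Y = (0, 1).
1. F is the centroid of triangle ZYR ⇒ F = (1/3, 1/3)
2. K is where the line through Y parallel to ZR meets line ZF ⇒ K = (-1, 1)
K = Z + t·(F−Z) with t = 3, so ZK:KF = t:(1−t) = 3:-2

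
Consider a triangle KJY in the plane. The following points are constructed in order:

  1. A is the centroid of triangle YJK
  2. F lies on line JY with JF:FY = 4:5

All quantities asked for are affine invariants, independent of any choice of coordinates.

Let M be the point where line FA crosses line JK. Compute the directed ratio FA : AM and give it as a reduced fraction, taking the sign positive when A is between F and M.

FA:AM = 1/3

Work in coordinates with K = (0, 0), J = (1, 0), Y = (0, 1).
1. A is the centroid of triangle YJK ⇒ A = (1/3, 1/3)
2. F lies on line JY with JF:FY = 4:5 ⇒ F = (5/9, 4/9)
line FA meets JK at M = (-1/3, 0)
A = F + t·(M−F) with t = 1/4, so FA:AM = 1/4:3/4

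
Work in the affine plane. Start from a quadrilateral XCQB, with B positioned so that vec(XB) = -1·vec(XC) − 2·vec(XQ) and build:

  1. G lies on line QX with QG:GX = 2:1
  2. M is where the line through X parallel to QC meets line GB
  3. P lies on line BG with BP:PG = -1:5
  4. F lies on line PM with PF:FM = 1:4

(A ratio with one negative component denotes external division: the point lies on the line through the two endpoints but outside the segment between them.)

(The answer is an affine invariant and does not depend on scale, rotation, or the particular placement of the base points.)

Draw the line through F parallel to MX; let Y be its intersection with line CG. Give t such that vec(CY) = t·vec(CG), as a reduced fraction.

Set X = (0, 0), C = (1, 0), Q = (0, 1), B = (-1, -2); any affine frame gives the same invariant.
1. G lies on line QX with QG:GX = 2:1 ⇒ G = (0, 1/3)
2. M is where the line through X parallel to QC meets line GB ⇒ M = (-1/10, 1/10)
3. P lies on line BG with BP:PG = -1:5 ⇒ P = (-5/4, -31/12)
4. F lies on line PM with PF:FM = 1:4 ⇒ F = (-51/50, -307/150)
through F parallel to MX: direction (1/10, -1/10); meets CG at Y = (-51/10, 61/30)
Y = C + t·(G−C) with t = 61/10

t = 61/10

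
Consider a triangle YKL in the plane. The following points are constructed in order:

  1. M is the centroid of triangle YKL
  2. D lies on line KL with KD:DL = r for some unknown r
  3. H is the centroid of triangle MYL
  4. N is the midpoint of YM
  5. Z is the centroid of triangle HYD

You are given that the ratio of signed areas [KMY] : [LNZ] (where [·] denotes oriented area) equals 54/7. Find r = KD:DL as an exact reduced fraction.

r = 5/4

Work in coordinates with Y = (0, 0), K = (1, 0), L = (0, 1).
1. M is the centroid of triangle YKL ⇒ M = (1/3, 1/3)
2. With KD:DL = r, write λ = r/(r+1) so D = K + λ·(L−K); D is affine-linear in λ
3. H is the centroid of triangle MYL ⇒ H = (1/9, 4/9)
4. N is the midpoint of YM ⇒ N = (1/6, 1/6)
5. Z is the centroid of triangle HYD ⇒ Z is an affine combination of earlier points and hence also affine-linear in λ
Every point depending on D is an affine combination of D and λ-independent points, so each such coordinate is linear in λ; the λ² term in each signed area is a multiple of (L−K)×(L−K) = 0, so 2·[KMY] and 2·[LNZ] are each linear in λ. Evaluating at λ=0 and λ=1:
  2·[KMY] = 1/3,   2·[LNZ] = -2/9·λ + 1/6
So [KMY]:[LNZ] = (1/3) / (-2/9·λ + 1/6). Setting this equal to 54/7:
  1/3 = 54/7·(-2/9·λ + 1/6)  ⇒  λ = 5/9
Then r = λ/(1−λ) = (5/9)/(4/9) = 5/4. Check: with r = 5/4, D = (4/9, 5/9) and [KMY]:[LNZ] = 54/7 as required.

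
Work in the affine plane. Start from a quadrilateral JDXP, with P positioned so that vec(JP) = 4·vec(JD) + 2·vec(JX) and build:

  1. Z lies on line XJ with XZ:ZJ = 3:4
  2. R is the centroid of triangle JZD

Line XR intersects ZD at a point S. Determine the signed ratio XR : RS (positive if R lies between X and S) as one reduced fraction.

XR:RS = -13/4

Assign J = (0, 0), D = (1, 0), X = (0, 1), P = (4, 2) — the answer is frame-independent, so this choice is without loss of generality.
1. Z lies on line XJ with XZ:ZJ = 3:4 ⇒ Z = (0, 4/7)
2. R is the centroid of triangle JZD ⇒ R = (1/3, 4/21)
line XR meets ZD at S = (3/13, 40/91)
R = X + t·(S−X) with t = 13/9, so XR:RS = 13/9:-4/9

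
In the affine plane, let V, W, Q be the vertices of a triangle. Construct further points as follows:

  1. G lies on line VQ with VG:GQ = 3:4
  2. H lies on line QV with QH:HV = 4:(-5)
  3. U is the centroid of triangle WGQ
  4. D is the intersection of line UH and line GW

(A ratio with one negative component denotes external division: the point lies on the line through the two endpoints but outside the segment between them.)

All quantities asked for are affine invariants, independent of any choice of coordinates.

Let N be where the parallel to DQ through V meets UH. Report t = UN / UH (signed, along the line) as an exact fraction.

t = -7/23

Work in coordinates with V = (0, 0), W = (1, 0), Q = (0, 1).
1. G lies on line VQ with VG:GQ = 3:4 ⇒ G = (0, 3/7)
2. H lies on line QV with QH:HV = 4:(-5) ⇒ H = (0, 5)
3. U is the centroid of triangle WGQ ⇒ U = (1/3, 10/21)
4. D is the intersection of line UH and line GW ⇒ D = (8/23, 45/161)
through V parallel to DQ: direction (-8/23, 116/161); meets UH at N = (10/23, -145/161)
N = U + t·(H−U) with t = -7/23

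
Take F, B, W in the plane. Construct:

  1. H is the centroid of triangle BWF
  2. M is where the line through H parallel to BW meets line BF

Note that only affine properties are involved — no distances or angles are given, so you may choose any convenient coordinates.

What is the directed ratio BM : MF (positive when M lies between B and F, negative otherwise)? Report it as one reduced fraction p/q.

BM:MF = 1/2

Set F = (0, 0), B = (1, 0), W = (0, 1); any affine frame gives the same invariant.
1. H is the centroid of triangle BWF ⇒ H = (1/3, 1/3)
2. M is where the line through H parallel to BW meets line BF ⇒ M = (2/3, 0)
M = B + t·(F−B) with t = 1/3, so BM:MF = t:(1−t) = 1/3:2/3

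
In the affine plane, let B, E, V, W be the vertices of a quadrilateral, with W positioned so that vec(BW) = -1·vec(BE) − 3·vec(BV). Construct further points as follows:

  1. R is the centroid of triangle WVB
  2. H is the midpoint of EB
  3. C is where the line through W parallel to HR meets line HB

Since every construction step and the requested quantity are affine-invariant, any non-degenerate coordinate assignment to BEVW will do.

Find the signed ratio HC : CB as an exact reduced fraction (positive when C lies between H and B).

Work in coordinates with B = (0, 0), E = (1, 0), V = (0, 1), W = (-1, -3).
1. R is the centroid of triangle WVB ⇒ R = (-1/3, -2/3)
2. H is the midpoint of EB ⇒ H = (1/2, 0)
3. C is where the line through W parallel to HR meets line HB ⇒ C = (11/4, 0)
C = H + t·(B−H) with t = -9/2, so HC:CB = t:(1−t) = -9/2:11/2

HC:CB = -9/11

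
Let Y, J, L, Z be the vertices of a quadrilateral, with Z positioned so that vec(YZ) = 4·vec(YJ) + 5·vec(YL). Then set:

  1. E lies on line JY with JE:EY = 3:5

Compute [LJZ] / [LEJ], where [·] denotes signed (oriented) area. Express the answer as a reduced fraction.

Choose coordinates Y = (0, 0), J = (1, 0), L = (0, 1), Z = (4, 5).
1. E lies on line JY with JE:EY = 3:5 ⇒ E = (5/8, 0)
2·[LJZ] = 8, 2·[LEJ] = 3/8
[LJZ]:[LEJ] = 8:3/8 = 64/3

[LJZ]:[LEJ] = 64/3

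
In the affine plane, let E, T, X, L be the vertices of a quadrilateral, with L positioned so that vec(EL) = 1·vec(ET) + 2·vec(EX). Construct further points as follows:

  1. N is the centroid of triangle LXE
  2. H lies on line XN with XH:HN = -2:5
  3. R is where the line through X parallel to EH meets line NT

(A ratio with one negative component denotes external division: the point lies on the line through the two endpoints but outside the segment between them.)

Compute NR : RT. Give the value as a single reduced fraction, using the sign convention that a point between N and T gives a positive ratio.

NR:RT = -3/7

Work in coordinates with E = (0, 0), T = (1, 0), X = (0, 1), L = (1, 2).
1. N is the centroid of triangle LXE ⇒ N = (1/3, 1)
2. H lies on line XN with XH:HN = -2:5 ⇒ H = (-2/9, 1)
3. R is where the line through X parallel to EH meets line NT ⇒ R = (-1/6, 7/4)
R = N + t·(T−N) with t = -3/4, so NR:RT = t:(1−t) = -3/4:7/4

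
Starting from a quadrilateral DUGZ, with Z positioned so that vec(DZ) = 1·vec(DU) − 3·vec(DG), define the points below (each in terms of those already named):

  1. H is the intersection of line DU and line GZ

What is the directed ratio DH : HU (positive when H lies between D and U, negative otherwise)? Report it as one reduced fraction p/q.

DH:HU = 1/3

Assign D = (0, 0), U = (1, 0), G = (0, 1), Z = (1, -3) — the answer is frame-independent, so this choice is without loss of generality.
1. H is the intersection of line DU and line GZ ⇒ H = (1/4, 0)
H = D + t·(U−D) with t = 1/4, so DH:HU = t:(1−t) = 1/4:3/4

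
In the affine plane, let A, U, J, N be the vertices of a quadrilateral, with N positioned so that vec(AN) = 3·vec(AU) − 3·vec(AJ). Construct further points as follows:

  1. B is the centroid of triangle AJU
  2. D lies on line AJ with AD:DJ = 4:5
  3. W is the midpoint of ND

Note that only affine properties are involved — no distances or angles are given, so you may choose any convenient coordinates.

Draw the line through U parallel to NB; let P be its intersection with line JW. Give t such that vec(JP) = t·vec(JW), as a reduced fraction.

Choose coordinates A = (0, 0), U = (1, 0), J = (0, 1), N = (3, -3).
1. B is the centroid of triangle AJU ⇒ B = (1/3, 1/3)
2. D lies on line AJ with AD:DJ = 4:5 ⇒ D = (0, 4/9)
3. W is the midpoint of ND ⇒ W = (3/2, -23/18)
through U parallel to NB: direction (-8/3, 10/3); meets JW at P = (-27/29, 70/29)
P = J + t·(W−J) with t = -18/29

t = -18/29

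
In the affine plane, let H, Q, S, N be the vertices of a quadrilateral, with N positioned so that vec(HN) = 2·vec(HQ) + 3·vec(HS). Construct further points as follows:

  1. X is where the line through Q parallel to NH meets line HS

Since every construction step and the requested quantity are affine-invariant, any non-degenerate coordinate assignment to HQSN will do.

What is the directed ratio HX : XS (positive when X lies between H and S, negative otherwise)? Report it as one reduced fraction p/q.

HX:XS = -3/5

Choose coordinates H = (0, 0), Q = (1, 0), S = (0, 1), N = (2, 3).
1. X is where the line through Q parallel to NH meets line HS ⇒ X = (0, -3/2)
X = H + t·(S−H) with t = -3/2, so HX:XS = t:(1−t) = -3/2:5/2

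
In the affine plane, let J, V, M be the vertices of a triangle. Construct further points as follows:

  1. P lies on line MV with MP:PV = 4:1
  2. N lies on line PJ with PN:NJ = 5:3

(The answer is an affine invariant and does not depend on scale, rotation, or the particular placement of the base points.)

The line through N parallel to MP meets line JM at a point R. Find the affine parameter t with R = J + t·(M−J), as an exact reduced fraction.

Choose coordinates J = (0, 0), V = (1, 0), M = (0, 1).
1. P lies on line MV with MP:PV = 4:1 ⇒ P = (4/5, 1/5)
2. N lies on line PJ with PN:NJ = 5:3 ⇒ N = (3/10, 3/40)
through N parallel to MP: direction (4/5, -4/5); meets JM at R = (0, 3/8)
R = J + t·(M−J) with t = 3/8

t = 3/8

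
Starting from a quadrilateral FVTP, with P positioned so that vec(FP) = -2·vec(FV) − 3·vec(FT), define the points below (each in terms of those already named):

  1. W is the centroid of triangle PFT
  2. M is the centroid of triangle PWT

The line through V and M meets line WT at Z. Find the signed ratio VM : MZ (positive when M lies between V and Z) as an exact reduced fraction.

Set F = (0, 0), V = (1, 0), T = (0, 1), P = (-2, -3); any affine frame gives the same invariant.
1. W is the centroid of triangle PFT ⇒ W = (-2/3, -2/3)
2. M is the centroid of triangle PWT ⇒ M = (-8/9, -8/9)
line VM meets WT at Z = (-50/69, -56/69)
M = V + t·(Z−V) with t = 23/21, so VM:MZ = 23/21:-2/21

VM:MZ = -23/2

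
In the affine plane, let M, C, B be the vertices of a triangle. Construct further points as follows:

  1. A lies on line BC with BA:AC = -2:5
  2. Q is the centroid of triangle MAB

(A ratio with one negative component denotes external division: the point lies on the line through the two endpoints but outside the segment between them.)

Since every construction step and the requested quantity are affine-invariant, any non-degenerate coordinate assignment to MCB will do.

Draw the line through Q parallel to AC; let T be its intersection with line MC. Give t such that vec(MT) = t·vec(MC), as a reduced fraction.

t = 2/3

Set M = (0, 0), C = (1, 0), B = (0, 1); any affine frame gives the same invariant.
1. A lies on line BC with BA:AC = -2:5 ⇒ A = (-2/3, 5/3)
2. Q is the centroid of triangle MAB ⇒ Q = (-2/9, 8/9)
through Q parallel to AC: direction (5/3, -5/3); meets MC at T = (2/3, 0)
T = M + t·(C−M) with t = 2/3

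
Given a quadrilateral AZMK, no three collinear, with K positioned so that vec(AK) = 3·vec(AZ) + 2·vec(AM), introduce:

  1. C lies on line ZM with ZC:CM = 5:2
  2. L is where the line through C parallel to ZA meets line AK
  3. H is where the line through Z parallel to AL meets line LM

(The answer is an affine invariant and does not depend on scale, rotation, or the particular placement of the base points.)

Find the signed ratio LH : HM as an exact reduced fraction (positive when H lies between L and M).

Choose coordinates A = (0, 0), Z = (1, 0), M = (0, 1), K = (3, 2).
1. C lies on line ZM with ZC:CM = 5:2 ⇒ C = (2/7, 5/7)
2. L is where the line through C parallel to ZA meets line AK ⇒ L = (15/14, 5/7)
3. H is where the line through Z parallel to AL meets line LM ⇒ H = (25/14, 11/21)
H = L + t·(M−L) with t = -2/3, so LH:HM = t:(1−t) = -2/3:5/3

LH:HM = -2/5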